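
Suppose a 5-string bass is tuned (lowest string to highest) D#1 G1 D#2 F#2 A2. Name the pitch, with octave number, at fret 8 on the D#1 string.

B1

D#1 is MIDI 27. Adding 8 gives 35, which is B1.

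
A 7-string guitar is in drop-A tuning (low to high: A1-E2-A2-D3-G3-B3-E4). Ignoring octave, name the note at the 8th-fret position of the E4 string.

C

E4 is MIDI 64. Adding 8 gives 72; 72 mod 12 = 0, i.e. C.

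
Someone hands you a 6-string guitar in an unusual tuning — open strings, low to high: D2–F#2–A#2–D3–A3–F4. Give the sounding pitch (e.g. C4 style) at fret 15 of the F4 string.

G#5

Each fret is one semitone, so F4 + 15 = G#5.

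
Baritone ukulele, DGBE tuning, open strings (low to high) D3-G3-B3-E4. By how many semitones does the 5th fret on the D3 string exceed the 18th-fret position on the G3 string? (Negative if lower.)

D3 at fret 5 → G3 (MIDI 55); G3 at fret 18 → C#5 (MIDI 73).
55 − 73 = -18, so the two pitches are 18 semitones apart.

-18 semitones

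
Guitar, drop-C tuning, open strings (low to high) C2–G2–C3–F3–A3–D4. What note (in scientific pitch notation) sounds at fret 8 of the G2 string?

Each fret is one semitone, so G2 + 8 = D♯3.
(Equivalently spelled E♭3.)

D♯3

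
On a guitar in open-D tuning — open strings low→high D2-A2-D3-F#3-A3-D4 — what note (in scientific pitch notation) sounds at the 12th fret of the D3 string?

D4

The open D3 string plus 12 semitones: D–D#–E–F–…–C–C#–D.
The walk passes from B into C once, so the octave number goes from 3 to 4.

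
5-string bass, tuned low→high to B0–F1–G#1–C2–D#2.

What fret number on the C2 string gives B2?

11

B2 is 11 semitones above the open C2 (C–C#–D–D#–…–A–A#–B), so it sits at fret 11.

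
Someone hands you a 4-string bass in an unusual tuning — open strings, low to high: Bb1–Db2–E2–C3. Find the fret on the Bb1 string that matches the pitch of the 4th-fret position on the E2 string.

10

Fret 4 on E2 is MIDI 40 + 4 = 44 (Ab2). On the Bb1 string (open MIDI 34), that pitch is 44 − 34 = fret 10.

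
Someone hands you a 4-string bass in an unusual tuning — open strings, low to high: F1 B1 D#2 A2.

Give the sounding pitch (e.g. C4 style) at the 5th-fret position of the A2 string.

D3

The open A2 string plus 5 semitones: A–A#–B–C–C#–D.
The walk passes from B into C once, so the octave number goes from 2 to 3.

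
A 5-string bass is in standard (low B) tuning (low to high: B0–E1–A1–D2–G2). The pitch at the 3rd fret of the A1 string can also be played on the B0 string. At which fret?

13

Fret 3 on A1 is MIDI 33 + 3 = 36 (C2). On the B0 string (open MIDI 23), that pitch is 36 − 23 = fret 13.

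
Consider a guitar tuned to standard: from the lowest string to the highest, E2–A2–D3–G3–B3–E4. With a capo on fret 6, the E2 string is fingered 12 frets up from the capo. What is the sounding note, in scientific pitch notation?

The capo raises the open E2 by 6 semitones to A#2; fretting 12 more gives E2 + 6 + 12 = E2 + 18 semitones = A#3.

A#3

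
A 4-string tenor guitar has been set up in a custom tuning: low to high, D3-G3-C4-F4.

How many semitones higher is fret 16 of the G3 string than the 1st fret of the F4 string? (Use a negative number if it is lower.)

5 semitones

G3 at fret 16 → B4 (MIDI 71); F4 at fret 1 → F#4 (MIDI 66).
71 − 66 = 5, so the two pitches are 5 semitones apart.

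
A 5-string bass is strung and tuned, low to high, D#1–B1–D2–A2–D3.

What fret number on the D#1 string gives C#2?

10

C#2 is 10 semitones above the open D#1 (D#–E–F–F#–…–B–C–C#), so it sits at fret 10.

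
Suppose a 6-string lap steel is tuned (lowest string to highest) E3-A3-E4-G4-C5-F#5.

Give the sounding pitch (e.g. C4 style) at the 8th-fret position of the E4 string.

E4 is MIDI 64. Adding 8 gives 72, which is C5.

C5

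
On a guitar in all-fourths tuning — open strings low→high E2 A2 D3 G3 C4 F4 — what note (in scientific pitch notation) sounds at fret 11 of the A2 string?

G♯3

Each fret is one semitone, so A2 + 11 = G♯3.
(Equivalently spelled A♭3.)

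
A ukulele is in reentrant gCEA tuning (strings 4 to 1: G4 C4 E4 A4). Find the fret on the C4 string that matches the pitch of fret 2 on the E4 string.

6

E4 at fret 2 is E4 + 2 semitones = F#4.
The open C4 string is 4 semitones below the open E4, so the same pitch on the C4 string lies at fret 2 + 4 = 6.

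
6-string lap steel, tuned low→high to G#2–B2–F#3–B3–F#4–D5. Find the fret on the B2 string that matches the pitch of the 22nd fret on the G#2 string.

Fret 22 on G#2 is MIDI 44 + 22 = 66 (F#4). On the B2 string (open MIDI 47), that pitch is 66 − 47 = fret 19.

19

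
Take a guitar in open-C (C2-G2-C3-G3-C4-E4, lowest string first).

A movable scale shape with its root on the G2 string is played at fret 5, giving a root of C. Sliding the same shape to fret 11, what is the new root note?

F#

Moving from fret 5 to fret 11 shifts the root by 6 semitones.
C up 6 semitones is F#.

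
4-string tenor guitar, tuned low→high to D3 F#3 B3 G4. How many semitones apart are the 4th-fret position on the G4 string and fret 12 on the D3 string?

9 semitones

G4 at fret 4 → B4 (MIDI 71); D3 at fret 12 → D4 (MIDI 62).
71 − 62 = 9, so the two pitches are 9 semitones apart, with B4 the higher.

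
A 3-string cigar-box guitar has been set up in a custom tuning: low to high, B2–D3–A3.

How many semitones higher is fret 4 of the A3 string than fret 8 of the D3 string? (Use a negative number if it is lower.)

3 semitones

A3 at fret 4 → C#4 (MIDI 61); D3 at fret 8 → A#3 (MIDI 58).
61 − 58 = 3, so the two pitches are 3 semitones apart.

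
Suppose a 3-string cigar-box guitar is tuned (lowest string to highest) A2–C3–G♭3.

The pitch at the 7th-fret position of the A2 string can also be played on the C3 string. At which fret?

A2 at fret 7 is A2 + 7 semitones = E3.
The open C3 string is 3 semitones above the open A2, so the same pitch on the C3 string lies at fret 7 − 3 = 4.

4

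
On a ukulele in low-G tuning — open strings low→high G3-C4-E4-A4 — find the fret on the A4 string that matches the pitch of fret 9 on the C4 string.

C4 at fret 9 is C4 + 9 semitones = A4.
The open A4 string is 9 semitones above the open C4, so the same pitch on the A4 string lies at fret 9 − 9 = 0.

0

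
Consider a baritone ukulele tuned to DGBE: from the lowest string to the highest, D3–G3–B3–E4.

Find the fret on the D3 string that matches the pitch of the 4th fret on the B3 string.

13

B3 at fret 4 is B3 + 4 semitones = D♯4.
The open D3 string is 9 semitones below the open B3, so the same pitch on the D3 string lies at fret 4 + 9 = 13.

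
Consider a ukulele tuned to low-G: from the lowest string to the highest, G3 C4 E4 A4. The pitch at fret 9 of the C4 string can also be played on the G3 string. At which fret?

14

C4 at fret 9 is C4 + 9 semitones = A4.
The open G3 string is 5 semitones below the open C4, so the same pitch on the G3 string lies at fret 9 + 5 = 14.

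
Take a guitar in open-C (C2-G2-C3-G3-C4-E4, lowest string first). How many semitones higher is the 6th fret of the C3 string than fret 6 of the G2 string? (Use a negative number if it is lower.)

C3 at fret 6 → F#3 (MIDI 54); G2 at fret 6 → C#3 (MIDI 49).
54 − 49 = 5, so the two pitches are 5 semitones apart.

5 semitones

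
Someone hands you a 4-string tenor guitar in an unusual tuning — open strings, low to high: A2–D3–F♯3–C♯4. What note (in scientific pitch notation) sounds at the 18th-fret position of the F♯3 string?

C5

The open F♯3 string plus 18 semitones: F#–G–G#–A–…–A#–B–C.
The walk passes from B into C 2 times, so the octave number goes from 3 to 5.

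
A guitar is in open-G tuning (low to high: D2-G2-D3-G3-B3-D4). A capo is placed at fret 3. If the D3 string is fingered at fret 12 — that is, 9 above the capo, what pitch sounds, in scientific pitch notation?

D4

The capo raises the open D3 by 3 semitones to F3; fretting 9 more gives D3 + 3 + 9 = D3 + 12 semitones = D4.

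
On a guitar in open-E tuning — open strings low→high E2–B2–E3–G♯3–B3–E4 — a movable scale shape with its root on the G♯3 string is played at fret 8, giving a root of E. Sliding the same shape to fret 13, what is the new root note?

Moving from fret 8 to fret 13 shifts the root by 5 semitones.
E up 5 semitones is A.

A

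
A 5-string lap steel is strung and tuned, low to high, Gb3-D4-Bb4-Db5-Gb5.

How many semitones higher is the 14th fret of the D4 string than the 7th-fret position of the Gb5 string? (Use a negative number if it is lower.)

-9 semitones

D4 at fret 14 → E5 (MIDI 76); Gb5 at fret 7 → Db6 (MIDI 85).
76 − 85 = -9, so the two pitches are 9 semitones apart.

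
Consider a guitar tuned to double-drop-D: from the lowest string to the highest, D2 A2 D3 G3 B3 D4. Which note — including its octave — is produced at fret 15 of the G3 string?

Each fret is one semitone, so G3 + 15 = A♯4.

A♯4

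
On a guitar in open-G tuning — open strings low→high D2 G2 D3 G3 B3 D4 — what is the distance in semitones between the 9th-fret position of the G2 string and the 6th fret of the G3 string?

9 semitones

G2 at fret 9 → E3 (MIDI 52); G3 at fret 6 → C♯4 (MIDI 61).
52 − 61 = -9, so the two pitches are 9 semitones apart, with C♯4 the higher.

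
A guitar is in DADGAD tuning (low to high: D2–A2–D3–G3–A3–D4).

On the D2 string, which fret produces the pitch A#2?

A#2 is 8 semitones above the open D2 (D–D#–E–F–F#–G–G#–A–A#), so it sits at fret 8.

8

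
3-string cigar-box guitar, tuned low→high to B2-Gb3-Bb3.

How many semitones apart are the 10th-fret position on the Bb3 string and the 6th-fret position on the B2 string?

Bb3 at fret 10 → Ab4 (MIDI 68); B2 at fret 6 → F3 (MIDI 53).
68 − 53 = 15, so the two pitches are 15 semitones apart, with Ab4 the higher.

15 semitones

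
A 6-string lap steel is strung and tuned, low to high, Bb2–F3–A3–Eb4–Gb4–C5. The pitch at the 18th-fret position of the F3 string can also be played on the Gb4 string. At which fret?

F3 at fret 18 is F3 + 18 semitones = B4.
The open Gb4 string is 13 semitones above the open F3, so the same pitch on the Gb4 string lies at fret 18 − 13 = 5.

5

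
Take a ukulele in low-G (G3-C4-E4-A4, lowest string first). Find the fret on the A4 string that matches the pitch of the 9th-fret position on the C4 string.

0

C4 at fret 9 is C4 + 9 semitones = A4.
The open A4 string is 9 semitones above the open C4, so the same pitch on the A4 string lies at fret 9 − 9 = 0.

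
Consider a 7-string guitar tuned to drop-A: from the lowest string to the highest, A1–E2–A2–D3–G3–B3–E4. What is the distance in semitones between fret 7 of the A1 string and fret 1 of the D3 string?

11 semitones

A1 at fret 7 → E2 (MIDI 40); D3 at fret 1 → D#3 (MIDI 51).
40 − 51 = -11, so the two pitches are 11 semitones apart, with D#3 the higher.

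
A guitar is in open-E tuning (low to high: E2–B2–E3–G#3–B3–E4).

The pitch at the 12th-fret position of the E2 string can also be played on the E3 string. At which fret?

0

E2 at fret 12 is E2 + 12 semitones = E3.
The open E3 string is 12 semitones above the open E2, so the same pitch on the E3 string lies at fret 12 − 12 = 0.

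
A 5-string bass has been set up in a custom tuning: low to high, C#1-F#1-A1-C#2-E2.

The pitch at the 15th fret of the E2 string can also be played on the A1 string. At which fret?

22

Fret 15 on E2 is MIDI 40 + 15 = 55 (G3). On the A1 string (open MIDI 33), that pitch is 55 − 33 = fret 22.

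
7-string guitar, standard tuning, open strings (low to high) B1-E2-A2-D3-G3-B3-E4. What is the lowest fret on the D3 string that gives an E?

2

From D3, count semitones up the chromatic scale until reaching E: D–D#–E — 2 steps.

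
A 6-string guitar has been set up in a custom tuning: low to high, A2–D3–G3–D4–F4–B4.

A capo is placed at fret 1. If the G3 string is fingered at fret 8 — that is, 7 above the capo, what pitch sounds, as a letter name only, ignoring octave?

Eb

The capo raises the open G3 by 1 semitone to Ab3; fretting 7 more gives G3 + 1 + 7 = G3 + 8 semitones, landing on Eb.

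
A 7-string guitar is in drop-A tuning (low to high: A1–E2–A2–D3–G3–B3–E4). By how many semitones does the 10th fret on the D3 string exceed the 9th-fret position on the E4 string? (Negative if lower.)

D3 at fret 10 → C4 (MIDI 60); E4 at fret 9 → C♯5 (MIDI 73).
60 − 73 = -13, so the two pitches are 13 semitones apart.

-13 semitones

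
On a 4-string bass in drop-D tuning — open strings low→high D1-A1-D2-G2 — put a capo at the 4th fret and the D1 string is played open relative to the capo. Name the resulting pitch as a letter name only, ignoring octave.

The capo raises the open D1 by 4 semitones to F#1; fretting 0 more gives D1 + 4 + 0 = D1 + 4 semitones, landing on F#.
(Also written Gb.)

F#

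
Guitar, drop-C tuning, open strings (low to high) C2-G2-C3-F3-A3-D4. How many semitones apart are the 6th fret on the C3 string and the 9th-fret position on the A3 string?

C3 at fret 6 → F♯3 (MIDI 54); A3 at fret 9 → F♯4 (MIDI 66).
54 − 66 = -12, so the two pitches are 12 semitones apart, with F♯4 the higher.

12 semitones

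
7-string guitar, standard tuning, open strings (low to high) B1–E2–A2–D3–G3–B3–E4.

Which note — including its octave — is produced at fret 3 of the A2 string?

C3

A2 is MIDI 45. Adding 3 gives 48, which is C3.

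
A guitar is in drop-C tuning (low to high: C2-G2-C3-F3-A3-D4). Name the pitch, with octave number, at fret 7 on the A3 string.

E4

The open A3 string plus 7 semitones: A–A#–B–C–C#–D–D#–E.
The walk passes from B into C once, so the octave number goes from 3 to 4.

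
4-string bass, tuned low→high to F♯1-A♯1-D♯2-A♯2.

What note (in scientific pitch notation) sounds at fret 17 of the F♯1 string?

B2

F♯1 is MIDI 30. Adding 17 gives 47, which is B2.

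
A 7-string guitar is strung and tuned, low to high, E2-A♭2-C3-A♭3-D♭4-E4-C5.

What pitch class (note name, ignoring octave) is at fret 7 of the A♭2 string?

E♭

The open A♭2 string plus 7 semitones: Ab–A–Bb–B–C–Db–D–Eb.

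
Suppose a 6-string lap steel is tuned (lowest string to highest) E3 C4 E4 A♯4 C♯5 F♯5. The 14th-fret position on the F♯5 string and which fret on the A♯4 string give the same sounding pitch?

22

Fret 14 on F♯5 is MIDI 78 + 14 = 92 (G♯6). On the A♯4 string (open MIDI 70), that pitch is 92 − 70 = fret 22.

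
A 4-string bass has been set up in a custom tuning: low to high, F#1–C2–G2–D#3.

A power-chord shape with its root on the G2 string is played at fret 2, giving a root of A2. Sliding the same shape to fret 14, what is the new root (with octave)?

A3

Moving from fret 2 to fret 14 shifts the root by 12 semitones.
A2 up 12 semitones is A3.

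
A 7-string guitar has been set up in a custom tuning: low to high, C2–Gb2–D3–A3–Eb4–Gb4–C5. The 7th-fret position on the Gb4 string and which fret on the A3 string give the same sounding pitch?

16

Gb4 at fret 7 is Gb4 + 7 semitones = Db5.
The open A3 string is 9 semitones below the open Gb4, so the same pitch on the A3 string lies at fret 7 + 9 = 16.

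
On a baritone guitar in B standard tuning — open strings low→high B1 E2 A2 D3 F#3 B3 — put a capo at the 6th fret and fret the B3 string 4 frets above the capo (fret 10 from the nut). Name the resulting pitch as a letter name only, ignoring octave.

A

The capo raises the open B3 by 6 semitones to F4; fretting 4 more gives B3 + 6 + 4 = B3 + 10 semitones, landing on A.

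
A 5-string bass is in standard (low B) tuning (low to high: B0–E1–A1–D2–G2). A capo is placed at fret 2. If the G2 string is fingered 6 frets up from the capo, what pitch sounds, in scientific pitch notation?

The capo raises the open G2 by 2 semitones to A2; fretting 6 more gives G2 + 2 + 6 = G2 + 8 semitones = D♯3.
(Also written E♭.)

D♯3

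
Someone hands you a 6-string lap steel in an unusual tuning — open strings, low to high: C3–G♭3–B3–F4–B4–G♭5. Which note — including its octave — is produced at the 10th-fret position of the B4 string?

A5

The open B4 string plus 10 semitones: B–C–Db–D–…–G–Ab–A.
The walk passes from B into C once, so the octave number goes from 4 to 5.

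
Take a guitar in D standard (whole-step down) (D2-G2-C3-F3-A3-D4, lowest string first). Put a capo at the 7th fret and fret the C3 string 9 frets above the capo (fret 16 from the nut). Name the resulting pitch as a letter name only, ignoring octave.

E

The capo raises the open C3 by 7 semitones to G3; fretting 9 more gives C3 + 7 + 9 = C3 + 16 semitones, landing on E.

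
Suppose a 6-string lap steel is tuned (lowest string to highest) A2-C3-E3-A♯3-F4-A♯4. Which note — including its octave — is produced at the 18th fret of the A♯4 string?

Each fret is one semitone, so A♯4 + 18 = E6.

E6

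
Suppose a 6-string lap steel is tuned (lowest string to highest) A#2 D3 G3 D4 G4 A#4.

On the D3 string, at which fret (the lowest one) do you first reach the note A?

7

From D3, count semitones up the chromatic scale until reaching A: D–D#–E–F–F#–G–G#–A — 7 steps.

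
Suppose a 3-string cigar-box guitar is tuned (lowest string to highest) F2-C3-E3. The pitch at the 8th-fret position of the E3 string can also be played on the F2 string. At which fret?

Fret 8 on E3 is MIDI 52 + 8 = 60 (C4). On the F2 string (open MIDI 41), that pitch is 60 − 41 = fret 19.

19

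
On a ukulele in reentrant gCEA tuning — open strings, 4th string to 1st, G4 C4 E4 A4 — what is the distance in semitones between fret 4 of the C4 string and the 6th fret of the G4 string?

C4 at fret 4 → E4 (MIDI 64); G4 at fret 6 → C#5 (MIDI 73).
64 − 73 = -9, so the two pitches are 9 semitones apart, with C#5 the higher.

9 semitones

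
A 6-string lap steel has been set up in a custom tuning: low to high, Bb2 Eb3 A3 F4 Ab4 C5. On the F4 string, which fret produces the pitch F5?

12

F5 is 12 semitones above the open F4 (F–Gb–G–Ab–…–Eb–E–F), so it sits at fret 12.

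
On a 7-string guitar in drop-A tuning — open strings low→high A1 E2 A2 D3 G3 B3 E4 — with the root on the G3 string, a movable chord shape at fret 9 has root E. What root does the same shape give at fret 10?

Moving from fret 9 to fret 10 shifts the root by 1 semitone.
E up 1 semitone is F.

F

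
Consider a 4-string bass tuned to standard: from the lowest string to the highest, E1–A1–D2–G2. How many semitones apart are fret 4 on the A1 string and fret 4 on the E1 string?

A1 at fret 4 → C#2 (MIDI 37); E1 at fret 4 → G#1 (MIDI 32).
37 − 32 = 5, so the two pitches are 5 semitones apart, with C#2 the higher.

5 semitones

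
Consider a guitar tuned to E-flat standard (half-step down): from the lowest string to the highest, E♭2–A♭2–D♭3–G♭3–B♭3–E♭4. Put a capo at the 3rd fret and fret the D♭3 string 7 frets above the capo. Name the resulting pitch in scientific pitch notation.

The capo raises the open D♭3 by 3 semitones to E3; fretting 7 more gives D♭3 + 3 + 7 = D♭3 + 10 semitones = B3.

B3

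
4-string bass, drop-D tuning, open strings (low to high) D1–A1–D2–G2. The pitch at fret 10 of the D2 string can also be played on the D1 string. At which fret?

22

D2 at fret 10 is D2 + 10 semitones = C3.
The open D1 string is 12 semitones below the open D2, so the same pitch on the D1 string lies at fret 10 + 12 = 22.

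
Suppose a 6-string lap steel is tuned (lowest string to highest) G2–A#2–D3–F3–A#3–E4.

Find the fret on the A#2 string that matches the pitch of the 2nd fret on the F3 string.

9

F3 at fret 2 is F3 + 2 semitones = G3.
The open A#2 string is 7 semitones below the open F3, so the same pitch on the A#2 string lies at fret 2 + 7 = 9.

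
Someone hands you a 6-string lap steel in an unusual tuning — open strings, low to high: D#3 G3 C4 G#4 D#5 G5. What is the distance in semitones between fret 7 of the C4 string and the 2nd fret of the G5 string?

C4 at fret 7 → G4 (MIDI 67); G5 at fret 2 → A5 (MIDI 81).
67 − 81 = -14, so the two pitches are 14 semitones apart, with A5 the higher.

14 semitones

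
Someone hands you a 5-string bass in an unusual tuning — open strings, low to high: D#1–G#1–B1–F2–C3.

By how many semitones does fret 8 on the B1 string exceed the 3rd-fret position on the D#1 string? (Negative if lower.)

13 semitones

B1 at fret 8 → G2 (MIDI 43); D#1 at fret 3 → F#1 (MIDI 30).
43 − 30 = 13, so the two pitches are 13 semitones apart.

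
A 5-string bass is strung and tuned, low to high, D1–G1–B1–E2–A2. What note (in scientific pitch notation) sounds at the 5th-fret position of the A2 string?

D3

A2 is MIDI 45. Adding 5 gives 50, which is D3.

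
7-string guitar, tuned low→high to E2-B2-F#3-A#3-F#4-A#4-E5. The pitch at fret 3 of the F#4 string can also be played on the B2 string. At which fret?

Fret 3 on F#4 is MIDI 66 + 3 = 69 (A4). On the B2 string (open MIDI 47), that pitch is 69 − 47 = fret 22.

22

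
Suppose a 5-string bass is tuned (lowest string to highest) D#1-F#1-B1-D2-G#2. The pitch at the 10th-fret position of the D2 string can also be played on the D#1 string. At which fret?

D2 at fret 10 is D2 + 10 semitones = C3.
The open D#1 string is 11 semitones below the open D2, so the same pitch on the D#1 string lies at fret 10 + 11 = 21.

21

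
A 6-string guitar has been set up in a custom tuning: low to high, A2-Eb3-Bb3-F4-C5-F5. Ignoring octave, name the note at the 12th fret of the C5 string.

C

C5 is MIDI 72. Adding 12 gives 84; 84 mod 12 = 0, i.e. C.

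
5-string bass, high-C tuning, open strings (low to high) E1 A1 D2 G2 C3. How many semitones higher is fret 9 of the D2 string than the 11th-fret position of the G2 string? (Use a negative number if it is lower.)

D2 at fret 9 → B2 (MIDI 47); G2 at fret 11 → F#3 (MIDI 54).
47 − 54 = -7, so the two pitches are 7 semitones apart.

-7 semitones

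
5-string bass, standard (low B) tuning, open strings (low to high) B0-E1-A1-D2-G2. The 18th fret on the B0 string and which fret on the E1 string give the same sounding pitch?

B0 at fret 18 is B0 + 18 semitones = F2.
The open E1 string is 5 semitones above the open B0, so the same pitch on the E1 string lies at fret 18 − 5 = 13.

13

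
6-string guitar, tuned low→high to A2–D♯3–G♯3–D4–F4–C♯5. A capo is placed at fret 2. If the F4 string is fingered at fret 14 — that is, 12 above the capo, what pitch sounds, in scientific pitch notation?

G5

The capo raises the open F4 by 2 semitones to G4; fretting 12 more gives F4 + 2 + 12 = F4 + 14 semitones = G5.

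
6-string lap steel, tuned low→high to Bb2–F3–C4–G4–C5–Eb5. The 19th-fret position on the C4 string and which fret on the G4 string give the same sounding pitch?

Fret 19 on C4 is MIDI 60 + 19 = 79 (G5). On the G4 string (open MIDI 67), that pitch is 79 − 67 = fret 12.

12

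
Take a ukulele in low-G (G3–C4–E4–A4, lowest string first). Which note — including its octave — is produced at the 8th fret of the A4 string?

Each fret is one semitone, so A4 + 8 = F5.

F5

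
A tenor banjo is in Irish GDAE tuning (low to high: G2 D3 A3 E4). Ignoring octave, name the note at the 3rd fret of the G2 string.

The open G2 string plus 3 semitones: G–G#–A–A#.

A♯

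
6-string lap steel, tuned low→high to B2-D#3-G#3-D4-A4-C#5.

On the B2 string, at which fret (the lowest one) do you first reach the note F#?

7

From B2, count semitones up the chromatic scale until reaching F#: B–C–C#–D–D#–E–F–F# — 7 steps.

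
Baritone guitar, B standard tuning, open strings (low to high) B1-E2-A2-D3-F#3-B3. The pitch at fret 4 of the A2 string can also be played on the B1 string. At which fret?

14

Fret 4 on A2 is MIDI 45 + 4 = 49 (C#3). On the B1 string (open MIDI 35), that pitch is 49 − 35 = fret 14.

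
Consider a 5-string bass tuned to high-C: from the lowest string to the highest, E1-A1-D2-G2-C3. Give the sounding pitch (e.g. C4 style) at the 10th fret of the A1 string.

Each fret is one semitone, so A1 + 10 = G2.

G2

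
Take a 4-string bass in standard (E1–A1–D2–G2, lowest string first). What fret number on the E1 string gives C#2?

9

C#2 is 9 semitones above the open E1 (E–F–F#–G–G#–A–A#–B–C–C#), so it sits at fret 9.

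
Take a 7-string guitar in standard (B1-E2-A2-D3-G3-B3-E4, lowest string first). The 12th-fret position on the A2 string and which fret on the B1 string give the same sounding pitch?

22

Fret 12 on A2 is MIDI 45 + 12 = 57 (A3). On the B1 string (open MIDI 35), that pitch is 57 − 35 = fret 22.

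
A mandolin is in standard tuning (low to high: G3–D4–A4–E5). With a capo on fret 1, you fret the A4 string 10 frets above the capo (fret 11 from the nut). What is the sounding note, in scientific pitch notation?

G♯5

The capo raises the open A4 by 1 semitone to A♯4; fretting 10 more gives A4 + 1 + 10 = A4 + 11 semitones = G♯5.
(Also written A♭.)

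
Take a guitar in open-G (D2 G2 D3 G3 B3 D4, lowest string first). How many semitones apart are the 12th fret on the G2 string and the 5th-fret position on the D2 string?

12 semitones

G2 at fret 12 → G3 (MIDI 55); D2 at fret 5 → G2 (MIDI 43).
55 − 43 = 12, so the two pitches are 12 semitones apart, with G3 the higher.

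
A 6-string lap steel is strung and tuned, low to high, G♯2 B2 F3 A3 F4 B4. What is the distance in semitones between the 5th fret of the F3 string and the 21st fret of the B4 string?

34 semitones

F3 at fret 5 → A♯3 (MIDI 58); B4 at fret 21 → G♯6 (MIDI 92).
58 − 92 = -34, so the two pitches are 34 semitones apart, with G♯6 the higher.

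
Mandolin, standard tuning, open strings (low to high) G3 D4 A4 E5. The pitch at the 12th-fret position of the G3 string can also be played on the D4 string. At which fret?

5

G3 at fret 12 is G3 + 12 semitones = G4.
The open D4 string is 7 semitones above the open G3, so the same pitch on the D4 string lies at fret 12 − 7 = 5.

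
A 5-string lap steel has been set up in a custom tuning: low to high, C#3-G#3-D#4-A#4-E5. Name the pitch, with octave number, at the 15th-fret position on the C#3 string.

The open C#3 string plus 15 semitones: C#–D–D#–E–…–D–D#–E.
The walk passes from B into C once, so the octave number goes from 3 to 4.

E4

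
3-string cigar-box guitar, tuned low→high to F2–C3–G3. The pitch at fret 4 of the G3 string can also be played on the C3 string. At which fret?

Fret 4 on G3 is MIDI 55 + 4 = 59 (B3). On the C3 string (open MIDI 48), that pitch is 59 − 48 = fret 11.

11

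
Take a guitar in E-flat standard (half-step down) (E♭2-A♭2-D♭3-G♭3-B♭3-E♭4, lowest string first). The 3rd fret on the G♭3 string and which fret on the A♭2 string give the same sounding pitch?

G♭3 at fret 3 is G♭3 + 3 semitones = A3.
The open A♭2 string is 10 semitones below the open G♭3, so the same pitch on the A♭2 string lies at fret 3 + 10 = 13.

13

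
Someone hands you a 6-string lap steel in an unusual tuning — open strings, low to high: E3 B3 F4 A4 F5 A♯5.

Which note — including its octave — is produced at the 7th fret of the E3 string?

B3

The open E3 string plus 7 semitones: E–F–F#–G–G#–A–A#–B.
No B→C boundary is crossed, so the octave stays at 3.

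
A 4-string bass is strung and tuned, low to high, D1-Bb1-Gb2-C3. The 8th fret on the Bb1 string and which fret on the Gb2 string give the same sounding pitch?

Fret 8 on Bb1 is MIDI 34 + 8 = 42 (Gb2). On the Gb2 string (open MIDI 42), that pitch is 42 − 42 = fret 0.

0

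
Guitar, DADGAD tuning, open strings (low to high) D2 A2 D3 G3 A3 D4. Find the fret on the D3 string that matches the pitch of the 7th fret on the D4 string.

19

D4 at fret 7 is D4 + 7 semitones = A4.
The open D3 string is 12 semitones below the open D4, so the same pitch on the D3 string lies at fret 7 + 12 = 19.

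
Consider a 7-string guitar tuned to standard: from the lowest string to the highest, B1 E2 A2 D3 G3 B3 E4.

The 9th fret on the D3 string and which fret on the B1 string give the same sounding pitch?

24

Fret 9 on D3 is MIDI 50 + 9 = 59 (B3). On the B1 string (open MIDI 35), that pitch is 59 − 35 = fret 24.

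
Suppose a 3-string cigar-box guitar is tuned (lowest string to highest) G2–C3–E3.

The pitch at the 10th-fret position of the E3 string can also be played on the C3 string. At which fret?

Fret 10 on E3 is MIDI 52 + 10 = 62 (D4). On the C3 string (open MIDI 48), that pitch is 62 − 48 = fret 14.

14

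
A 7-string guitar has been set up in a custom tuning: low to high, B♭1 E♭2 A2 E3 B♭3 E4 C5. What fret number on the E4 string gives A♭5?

16

A♭5 is 16 semitones above the open E4 (E–F–Gb–G–…–Gb–G–Ab), so it sits at fret 16.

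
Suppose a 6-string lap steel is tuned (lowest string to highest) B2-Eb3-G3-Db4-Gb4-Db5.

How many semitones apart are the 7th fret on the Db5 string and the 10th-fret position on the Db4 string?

9 semitones

Db5 at fret 7 → Ab5 (MIDI 80); Db4 at fret 10 → B4 (MIDI 71).
80 − 71 = 9, so the two pitches are 9 semitones apart, with Ab5 the higher.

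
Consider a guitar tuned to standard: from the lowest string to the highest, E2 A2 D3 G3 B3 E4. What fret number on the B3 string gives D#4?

4

D#4 is 4 semitones above the open B3 (B–C–C#–D–D#), so it sits at fret 4.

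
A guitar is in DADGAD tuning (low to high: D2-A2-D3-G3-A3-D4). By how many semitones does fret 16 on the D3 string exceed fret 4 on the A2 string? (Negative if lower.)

17 semitones

D3 at fret 16 → F♯4 (MIDI 66); A2 at fret 4 → C♯3 (MIDI 49).
66 − 49 = 17, so the two pitches are 17 semitones apart.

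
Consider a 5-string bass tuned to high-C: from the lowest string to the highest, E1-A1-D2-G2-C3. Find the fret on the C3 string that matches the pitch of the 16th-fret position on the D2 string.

Fret 16 on D2 is MIDI 38 + 16 = 54 (F♯3). On the C3 string (open MIDI 48), that pitch is 54 − 48 = fret 6.

6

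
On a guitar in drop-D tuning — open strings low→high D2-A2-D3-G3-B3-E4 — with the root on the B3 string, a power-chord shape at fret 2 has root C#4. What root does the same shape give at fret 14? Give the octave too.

C#5

Moving from fret 2 to fret 14 shifts the root by 12 semitones.
C#4 up 12 semitones is C#5.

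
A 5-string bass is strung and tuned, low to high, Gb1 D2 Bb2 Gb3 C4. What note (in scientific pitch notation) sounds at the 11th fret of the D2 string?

D2 is MIDI 38. Adding 11 gives 49, which is Db3.
(Equivalently spelled C#3.)

Db3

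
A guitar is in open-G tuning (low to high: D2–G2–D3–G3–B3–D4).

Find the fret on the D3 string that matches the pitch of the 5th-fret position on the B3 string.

B3 at fret 5 is B3 + 5 semitones = E4.
The open D3 string is 9 semitones below the open B3, so the same pitch on the D3 string lies at fret 5 + 9 = 14.

14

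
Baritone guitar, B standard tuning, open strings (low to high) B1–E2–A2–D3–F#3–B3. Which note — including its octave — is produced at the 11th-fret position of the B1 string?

Each fret is one semitone, so B1 + 11 = A#2.
(Equivalently spelled Bb2.)

A#2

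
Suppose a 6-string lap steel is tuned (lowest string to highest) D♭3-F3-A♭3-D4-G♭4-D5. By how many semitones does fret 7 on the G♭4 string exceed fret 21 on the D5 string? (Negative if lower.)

G♭4 at fret 7 → D♭5 (MIDI 73); D5 at fret 21 → B6 (MIDI 95).
73 − 95 = -22, so the two pitches are 22 semitones apart.

-22 semitones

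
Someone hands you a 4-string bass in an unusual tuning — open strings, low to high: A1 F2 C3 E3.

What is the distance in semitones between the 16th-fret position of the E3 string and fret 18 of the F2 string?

E3 at fret 16 → A♭4 (MIDI 68); F2 at fret 18 → B3 (MIDI 59).
68 − 59 = 9, so the two pitches are 9 semitones apart, with A♭4 the higher.

9 semitones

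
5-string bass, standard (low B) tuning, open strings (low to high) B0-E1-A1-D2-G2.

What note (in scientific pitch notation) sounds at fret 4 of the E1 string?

G#1

The open E1 string plus 4 semitones: E–F–F#–G–G#.
No B→C boundary is crossed, so the octave stays at 1.
(Equivalently spelled Ab1.)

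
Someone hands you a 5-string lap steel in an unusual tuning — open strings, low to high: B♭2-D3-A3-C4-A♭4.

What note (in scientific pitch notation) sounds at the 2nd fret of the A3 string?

Each fret is one semitone, so A3 + 2 = B3.

B3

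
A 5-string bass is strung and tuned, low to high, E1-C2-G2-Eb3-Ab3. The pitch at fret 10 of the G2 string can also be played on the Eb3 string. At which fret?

G2 at fret 10 is G2 + 10 semitones = F3.
The open Eb3 string is 8 semitones above the open G2, so the same pitch on the Eb3 string lies at fret 10 − 8 = 2.

2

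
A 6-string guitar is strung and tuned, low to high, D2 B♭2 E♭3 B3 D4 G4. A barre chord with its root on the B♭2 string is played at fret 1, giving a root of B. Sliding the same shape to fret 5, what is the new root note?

Moving from fret 1 to fret 5 shifts the root by 4 semitones.
B up 4 semitones is E♭.

E♭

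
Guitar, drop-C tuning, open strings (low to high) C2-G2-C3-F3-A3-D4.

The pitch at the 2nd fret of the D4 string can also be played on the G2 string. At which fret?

21

D4 at fret 2 is D4 + 2 semitones = E4.
The open G2 string is 19 semitones below the open D4, so the same pitch on the G2 string lies at fret 2 + 19 = 21.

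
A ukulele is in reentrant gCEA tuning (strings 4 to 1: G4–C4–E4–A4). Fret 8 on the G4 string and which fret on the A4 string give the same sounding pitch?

Fret 8 on G4 is MIDI 67 + 8 = 75 (D#5). On the A4 string (open MIDI 69), that pitch is 75 − 69 = fret 6.

6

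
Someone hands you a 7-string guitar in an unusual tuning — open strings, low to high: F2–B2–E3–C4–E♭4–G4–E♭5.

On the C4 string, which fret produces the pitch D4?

D4 is 2 semitones above the open C4 (C–Db–D), so it sits at fret 2.

2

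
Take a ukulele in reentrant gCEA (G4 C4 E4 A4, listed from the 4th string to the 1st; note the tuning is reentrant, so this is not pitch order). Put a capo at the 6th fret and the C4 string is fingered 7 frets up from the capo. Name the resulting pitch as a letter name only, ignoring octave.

C#

The capo raises the open C4 by 6 semitones to F#4; fretting 7 more gives C4 + 6 + 7 = C4 + 13 semitones, landing on C#.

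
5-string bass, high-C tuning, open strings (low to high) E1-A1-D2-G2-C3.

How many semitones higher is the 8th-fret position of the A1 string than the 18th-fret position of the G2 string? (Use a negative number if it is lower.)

-20 semitones

A1 at fret 8 → F2 (MIDI 41); G2 at fret 18 → C#4 (MIDI 61).
41 − 61 = -20, so the two pitches are 20 semitones apart.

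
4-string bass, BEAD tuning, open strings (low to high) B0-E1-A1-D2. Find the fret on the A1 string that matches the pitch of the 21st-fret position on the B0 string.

11

Fret 21 on B0 is MIDI 23 + 21 = 44 (G#2). On the A1 string (open MIDI 33), that pitch is 44 − 33 = fret 11.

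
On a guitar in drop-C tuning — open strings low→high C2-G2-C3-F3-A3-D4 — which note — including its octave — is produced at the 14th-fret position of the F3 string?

Each fret is one semitone, so F3 + 14 = G4.

G4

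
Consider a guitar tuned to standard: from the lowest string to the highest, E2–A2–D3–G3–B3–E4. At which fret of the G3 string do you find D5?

D5 is 19 semitones above the open G3 (G–G#–A–A#–…–C–C#–D), so it sits at fret 19.

19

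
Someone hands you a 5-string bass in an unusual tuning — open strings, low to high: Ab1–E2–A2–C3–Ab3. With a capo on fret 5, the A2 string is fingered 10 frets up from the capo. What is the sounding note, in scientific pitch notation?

C4

The capo raises the open A2 by 5 semitones to D3; fretting 10 more gives A2 + 5 + 10 = A2 + 15 semitones = C4.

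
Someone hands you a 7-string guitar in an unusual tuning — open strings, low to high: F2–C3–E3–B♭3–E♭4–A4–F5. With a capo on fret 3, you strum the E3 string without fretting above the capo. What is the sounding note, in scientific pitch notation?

G3

The capo raises the open E3 by 3 semitones to G3; fretting 0 more gives E3 + 3 + 0 = E3 + 3 semitones = G3.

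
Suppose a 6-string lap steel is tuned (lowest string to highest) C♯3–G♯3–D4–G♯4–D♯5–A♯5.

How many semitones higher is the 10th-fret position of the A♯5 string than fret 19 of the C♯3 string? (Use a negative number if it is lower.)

24 semitones

A♯5 at fret 10 → G♯6 (MIDI 92); C♯3 at fret 19 → G♯4 (MIDI 68).
92 − 68 = 24, so the two pitches are 24 semitones apart.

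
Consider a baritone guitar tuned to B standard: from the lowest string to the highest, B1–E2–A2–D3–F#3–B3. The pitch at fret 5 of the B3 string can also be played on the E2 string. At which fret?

24

B3 at fret 5 is B3 + 5 semitones = E4.
The open E2 string is 19 semitones below the open B3, so the same pitch on the E2 string lies at fret 5 + 19 = 24.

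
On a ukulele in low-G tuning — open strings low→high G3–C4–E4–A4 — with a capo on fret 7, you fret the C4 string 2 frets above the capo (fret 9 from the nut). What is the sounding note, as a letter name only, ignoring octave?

A

The capo raises the open C4 by 7 semitones to G4; fretting 2 more gives C4 + 7 + 2 = C4 + 9 semitones, landing on A.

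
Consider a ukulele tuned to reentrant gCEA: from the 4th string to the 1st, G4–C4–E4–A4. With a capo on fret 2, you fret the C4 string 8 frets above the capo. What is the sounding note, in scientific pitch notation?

The capo raises the open C4 by 2 semitones to D4; fretting 8 more gives C4 + 2 + 8 = C4 + 10 semitones = A#4.

A#4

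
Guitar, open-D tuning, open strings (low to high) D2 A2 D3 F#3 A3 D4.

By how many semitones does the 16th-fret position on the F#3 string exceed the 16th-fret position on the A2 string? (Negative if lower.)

9 semitones

F#3 at fret 16 → A#4 (MIDI 70); A2 at fret 16 → C#4 (MIDI 61).
70 − 61 = 9, so the two pitches are 9 semitones apart.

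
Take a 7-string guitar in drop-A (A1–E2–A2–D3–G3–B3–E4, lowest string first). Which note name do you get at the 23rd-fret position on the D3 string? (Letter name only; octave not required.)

The open D3 string plus 23 semitones: D–D#–E–F–…–B–C–C#.
(Equivalently spelled Db.)

C#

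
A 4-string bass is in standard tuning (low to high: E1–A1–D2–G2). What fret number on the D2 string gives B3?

21

B3 is 21 semitones above the open D2 (D–D#–E–F–…–A–A#–B), so it sits at fret 21.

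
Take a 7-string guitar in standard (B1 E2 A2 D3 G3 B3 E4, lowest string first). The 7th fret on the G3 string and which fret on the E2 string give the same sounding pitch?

G3 at fret 7 is G3 + 7 semitones = D4.
The open E2 string is 15 semitones below the open G3, so the same pitch on the E2 string lies at fret 7 + 15 = 22.

22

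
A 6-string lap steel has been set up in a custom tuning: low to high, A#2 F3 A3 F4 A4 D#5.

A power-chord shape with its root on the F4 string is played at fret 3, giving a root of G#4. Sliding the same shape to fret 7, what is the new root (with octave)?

C5

Moving from fret 3 to fret 7 shifts the root by 4 semitones.
G#4 up 4 semitones is C5.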